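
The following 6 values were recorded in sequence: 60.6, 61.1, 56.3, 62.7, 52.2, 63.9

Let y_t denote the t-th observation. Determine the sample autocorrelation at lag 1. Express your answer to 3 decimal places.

Mean ȳ = (60.6 + 61.1 + 56.3 + 62.7 + 52.2 + 63.9)/6 = 59.4667
Deviations from mean: 1.1333, 1.6333, -3.1667, 3.2333, -7.2667, 4.4333
Numerator Σ_{t=1}^{5}(y_t−ȳ)(y_{t+1}−ȳ) = -69.2711
Denominator Σ(y_t−ȳ)² = 96.8933
r_1 = -69.2711 / 96.8933 = -0.715

-0.715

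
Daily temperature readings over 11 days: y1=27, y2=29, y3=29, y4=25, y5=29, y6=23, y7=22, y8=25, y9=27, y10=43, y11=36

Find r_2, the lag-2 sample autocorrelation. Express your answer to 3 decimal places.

Mean ȳ = (27 + 29 + 29 + 25 + 29 + 23 + 22 + 25 + 27 + 43 + 36)/11 = 28.6364
Numerator Σ_{t=1}^{9}(y_t−ȳ)(y_{t+2}−ȳ) = -16.6281
Denominator Σ(y_t−ȳ)² = 368.5455
r_2 = -16.6281 / 368.5455 = -0.045

-0.045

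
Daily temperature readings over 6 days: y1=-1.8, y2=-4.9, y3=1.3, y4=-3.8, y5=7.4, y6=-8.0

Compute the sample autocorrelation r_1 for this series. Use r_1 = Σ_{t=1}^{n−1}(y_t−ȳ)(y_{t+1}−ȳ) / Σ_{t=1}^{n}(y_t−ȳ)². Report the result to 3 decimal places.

Mean ȳ = (-1.8 − 4.9 + 1.3 − 3.8 + 7.4 − 8.0)/6 = -1.6333
Deviations from mean: -0.1667, -3.2667, 2.9333, -2.1667, 9.0333, -6.3667
Numerator Σ_{t=1}^{5}(y_t−ȳ)(y_{t+1}−ȳ) = -92.4778
Denominator Σ(y_t−ȳ)² = 146.1333
r_1 = -92.4778 / 146.1333 = -0.633

-0.633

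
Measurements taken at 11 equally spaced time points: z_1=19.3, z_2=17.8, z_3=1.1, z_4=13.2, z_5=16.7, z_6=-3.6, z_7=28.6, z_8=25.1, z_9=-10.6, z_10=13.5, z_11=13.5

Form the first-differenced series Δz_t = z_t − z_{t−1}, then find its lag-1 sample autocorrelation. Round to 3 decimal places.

-0.456

First differences Δz: -1.5, -16.7, 12.1, 3.5, -20.3, 32.2, -3.5, -35.7, 24.1, 0.0
Mean of differences = -0.5800
Numerator Σ(Δz_t−Δz̄)(Δz_{t+1}−Δz̄) = -1710.3304
Denominator Σ(Δz_t−Δz̄)² = 3752.9160
r_1(Δz) = -1710.3304 / 3752.9160 = -0.456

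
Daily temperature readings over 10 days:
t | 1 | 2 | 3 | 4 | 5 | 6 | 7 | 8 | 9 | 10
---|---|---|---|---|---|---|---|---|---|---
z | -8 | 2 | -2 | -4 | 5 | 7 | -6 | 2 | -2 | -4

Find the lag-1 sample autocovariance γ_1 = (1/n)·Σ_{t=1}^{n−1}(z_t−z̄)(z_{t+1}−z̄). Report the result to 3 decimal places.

-4.600

Mean z̄ = (-8 + 2 − 2 − 4 + 5 + 7 − 6 + 2 − 2 − 4)/10 = -1.0000
Σ_{t=1}^{9}(z_t−z̄)(z_{t+1}−z̄) = -46.0000
γ_1 = -46.0000 / 10 = -4.600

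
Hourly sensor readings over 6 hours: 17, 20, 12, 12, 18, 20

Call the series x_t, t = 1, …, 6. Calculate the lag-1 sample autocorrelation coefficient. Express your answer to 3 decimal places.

Mean x̄ = (17 + 20 + 12 + 12 + 18 + 20)/6 = 16.5000
Deviations from mean: 0.5000, 3.5000, -4.5000, -4.5000, 1.5000, 3.5000
Σ(x_t−x̄)(x_{t+1}−x̄) = (1.7500) + (-15.7500) + (20.2500) + (-6.7500) + (5.2500) = 4.7500
Denominator Σ(x_t−x̄)² = 67.5000
r_1 = 4.7500 / 67.5000 = 0.070

0.070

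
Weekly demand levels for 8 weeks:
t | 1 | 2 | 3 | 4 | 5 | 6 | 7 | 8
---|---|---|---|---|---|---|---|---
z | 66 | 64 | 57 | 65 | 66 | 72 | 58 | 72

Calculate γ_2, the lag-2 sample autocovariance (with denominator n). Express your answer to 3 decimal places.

3.250

Mean z̄ = (66 + 64 + 57 + 65 + 66 + 72 + 58 + 72)/8 = 65.0000
Σ_{t=1}^{6}(z_t−z̄)(z_{t+2}−z̄) = 26.0000
γ_2 = 26.0000 / 8 = 3.250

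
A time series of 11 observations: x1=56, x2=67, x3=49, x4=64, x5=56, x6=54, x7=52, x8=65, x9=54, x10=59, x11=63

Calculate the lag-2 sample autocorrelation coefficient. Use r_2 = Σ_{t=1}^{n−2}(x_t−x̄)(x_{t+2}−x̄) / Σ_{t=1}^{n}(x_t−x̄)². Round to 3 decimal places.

Mean x̄ = (56 + 67 + 49 + 64 + 56 + 54 + 52 + 65 + 54 + 59 + 63)/11 = 58.0909
Numerator Σ_{t=1}^{9}(x_t−x̄)(x_{t+2}−x̄) = 62.0744
Denominator Σ(x_t−x̄)² = 348.9091
r_2 = 62.0744 / 348.9091 = 0.178

0.178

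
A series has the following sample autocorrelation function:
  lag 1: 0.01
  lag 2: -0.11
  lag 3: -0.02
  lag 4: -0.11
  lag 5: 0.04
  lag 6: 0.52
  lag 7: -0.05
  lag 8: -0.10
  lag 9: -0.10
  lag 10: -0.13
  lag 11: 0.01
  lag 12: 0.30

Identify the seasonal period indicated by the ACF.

6

The largest autocorrelation is r_6 = 0.52, with a weaker echo at lag 12 (0.30); the remaining lags stay at or below 0.04.
The dominant spike at lag 6 indicates a seasonal period of 6.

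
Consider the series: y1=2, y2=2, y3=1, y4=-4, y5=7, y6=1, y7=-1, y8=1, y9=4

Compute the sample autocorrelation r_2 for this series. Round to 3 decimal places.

Mean ȳ = (2 + 2 + 1 − 4 + 7 + 1 − 1 + 1 + 4)/9 = 1.4444
Σ(y_t−ȳ)(y_{t+2}−ȳ) = (-0.2469) + (-3.0247) + (-2.4691) + (2.4198) + (-13.5802) + (0.1975) + (-6.2469) = -22.9506
Denominator Σ(y_t−ȳ)² = 74.2222
r_2 = -22.9506 / 74.2222 = -0.309

-0.309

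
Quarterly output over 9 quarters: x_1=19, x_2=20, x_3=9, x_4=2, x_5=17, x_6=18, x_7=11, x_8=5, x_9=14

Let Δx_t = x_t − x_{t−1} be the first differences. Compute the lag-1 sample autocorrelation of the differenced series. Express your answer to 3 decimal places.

First differences Δx: 1, -11, -7, 15, 1, -7, -6, 9
Mean of differences = -0.6250
Numerator Σ(Δx_t−Δx̄)(Δx_{t+1}−Δx̄) = -52.7656
Denominator Σ(Δx_t−Δx̄)² = 559.8750
r_1(Δx) = -52.7656 / 559.8750 = -0.094

-0.094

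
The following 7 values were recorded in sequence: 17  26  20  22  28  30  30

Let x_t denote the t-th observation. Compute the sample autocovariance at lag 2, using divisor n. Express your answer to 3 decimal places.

Mean x̄ = (17 + 26 + 20 + 22 + 28 + 30 + 30)/7 = 24.7143
Σ_{t=1}^{5}(x_t−x̄)(x_{t+2}−x̄) = 20.4082
γ_2 = 20.4082 / 7 = 2.915

2.915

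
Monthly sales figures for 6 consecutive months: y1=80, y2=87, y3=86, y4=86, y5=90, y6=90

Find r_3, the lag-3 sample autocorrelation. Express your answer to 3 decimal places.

Mean ȳ = (80 + 87 + 86 + 86 + 90 + 90)/6 = 86.5000
Deviations from mean: -6.5000, 0.5000, -0.5000, -0.5000, 3.5000, 3.5000
Σ(y_t−ȳ)(y_{t+3}−ȳ) = (3.2500) + (1.7500) + (-1.7500) = 3.2500
Denominator Σ(y_t−ȳ)² = 67.5000
r_3 = 3.2500 / 67.5000 = 0.048

0.048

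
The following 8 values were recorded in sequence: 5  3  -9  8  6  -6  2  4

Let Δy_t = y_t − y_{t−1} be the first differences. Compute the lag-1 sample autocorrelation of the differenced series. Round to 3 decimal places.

First differences Δy: -2, -12, 17, -2, -12, 8, 2
Mean of differences = -0.1429
Numerator Σ(Δy_t−Δȳ)(Δy_{t+1}−Δȳ) = -270.1633
Denominator Σ(Δy_t−Δȳ)² = 652.8571
r_1(Δy) = -270.1633 / 652.8571 = -0.414

-0.414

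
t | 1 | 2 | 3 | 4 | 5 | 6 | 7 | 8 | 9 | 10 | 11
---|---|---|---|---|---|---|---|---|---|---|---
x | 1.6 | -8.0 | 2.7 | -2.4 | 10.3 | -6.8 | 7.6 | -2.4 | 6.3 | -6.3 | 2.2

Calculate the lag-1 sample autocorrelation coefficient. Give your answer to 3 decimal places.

Mean x̄ = (1.6 − 8.0 + 2.7 − 2.4 + 10.3 − 6.8 + 7.6 − 2.4 + 6.3 − 6.3 + 2.2)/11 = 0.4364
Numerator Σ_{t=1}^{10}(x_t−x̄)(x_{t+1}−x̄) = -274.8568
Denominator Σ(x_t−x̄)² = 377.5855
r_1 = -274.8568 / 377.5855 = -0.728

-0.728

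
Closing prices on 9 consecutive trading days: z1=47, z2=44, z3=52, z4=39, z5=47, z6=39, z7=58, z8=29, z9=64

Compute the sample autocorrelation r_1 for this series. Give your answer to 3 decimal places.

-0.734

Mean z̄ = (47 + 44 + 52 + 39 + 47 + 39 + 58 + 29 + 64)/9 = 46.5556
Numerator Σ_{t=1}^{8}(z_t−z̄)(z_{t+1}−z̄) = -656.5309
Denominator Σ(z_t−z̄)² = 894.2222
r_1 = -656.5309 / 894.2222 = -0.734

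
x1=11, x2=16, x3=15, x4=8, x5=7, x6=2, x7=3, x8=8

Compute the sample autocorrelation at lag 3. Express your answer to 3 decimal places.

-0.284

Mean x̄ = (11 + 16 + 15 + 8 + 7 + 2 + 3 + 8)/8 = 8.7500
Deviations from mean: 2.2500, 7.2500, 6.2500, -0.7500, -1.7500, -6.7500, -5.7500, -0.7500
Σ(x_t−x̄)(x_{t+3}−x̄) = (-1.6875) + (-12.6875) + (-42.1875) + (4.3125) + (1.3125) = -50.9375
Denominator Σ(x_t−x̄)² = 179.5000
r_3 = -50.9375 / 179.5000 = -0.284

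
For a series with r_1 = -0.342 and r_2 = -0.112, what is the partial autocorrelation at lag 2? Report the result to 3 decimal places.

φ_{22} = (r_2 − r_1²) / (1 − r_1²)
r_1² = (-0.342)² = 0.116964
Numerator = -0.112 − 0.1170 = -0.2290; denominator = 1 − 0.1170 = 0.8830
φ_{22} = -0.2290 / 0.8830 = -0.259

-0.259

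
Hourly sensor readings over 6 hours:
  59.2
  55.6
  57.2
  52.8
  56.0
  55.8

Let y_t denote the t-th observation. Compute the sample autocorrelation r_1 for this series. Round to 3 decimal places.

Mean ȳ = (59.2 + 55.6 + 57.2 + 52.8 + 56.0 + 55.8)/6 = 56.1000
Deviations from mean: 3.1000, -0.5000, 1.1000, -3.3000, -0.1000, -0.3000
Σ(y_t−ȳ)(y_{t+1}−ȳ) = (-1.5500) + (-0.5500) + (-3.6300) + (0.3300) + (0.0300) = -5.3700
Denominator Σ(y_t−ȳ)² = 22.0600
r_1 = -5.3700 / 22.0600 = -0.243

-0.243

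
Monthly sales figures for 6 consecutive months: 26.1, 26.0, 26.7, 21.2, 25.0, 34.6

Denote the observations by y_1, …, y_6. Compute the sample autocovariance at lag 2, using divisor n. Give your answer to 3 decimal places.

-6.695

Mean ȳ = (26.1 + 26.0 + 26.7 + 21.2 + 25.0 + 34.6)/6 = 26.6000
Σ_{t=1}^{4}(y_t−ȳ)(y_{t+2}−ȳ) = -40.1700
γ_2 = -40.1700 / 6 = -6.695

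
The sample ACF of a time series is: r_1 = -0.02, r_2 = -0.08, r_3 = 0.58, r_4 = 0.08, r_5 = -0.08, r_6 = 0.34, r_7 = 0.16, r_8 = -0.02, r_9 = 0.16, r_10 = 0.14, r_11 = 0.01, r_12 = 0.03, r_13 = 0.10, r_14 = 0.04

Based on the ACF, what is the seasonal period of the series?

3

The largest autocorrelation is r_3 = 0.58, with a weaker echo at lag 6 (0.34); the remaining lags stay at or below 0.16.
The dominant spike at lag 3 indicates a seasonal period of 3.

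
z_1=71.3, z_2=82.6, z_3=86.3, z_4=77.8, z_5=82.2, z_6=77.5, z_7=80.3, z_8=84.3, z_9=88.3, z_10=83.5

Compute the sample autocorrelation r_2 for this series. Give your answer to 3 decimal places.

-0.227

Mean z̄ = (71.3 + 82.6 + 86.3 + 77.8 + 82.2 + 77.5 + 80.3 + 84.3 + 88.3 + 83.5)/10 = 81.4100
Numerator Σ_{t=1}^{8}(z_t−z̄)(z_{t+2}−z̄) = -49.5402
Denominator Σ(z_t−z̄)² = 217.9090
r_2 = -49.5402 / 217.9090 = -0.227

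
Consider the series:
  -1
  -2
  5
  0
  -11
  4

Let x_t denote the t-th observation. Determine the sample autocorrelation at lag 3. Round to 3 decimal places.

0.245

Mean x̄ = (-1 − 2 + 5 + 0 − 11 + 4)/6 = -0.8333
Deviations from mean: -0.1667, -1.1667, 5.8333, 0.8333, -10.1667, 4.8333
Σ(x_t−x̄)(x_{t+3}−x̄) = (-0.1389) + (11.8611) + (28.1944) = 39.9167
Denominator Σ(x_t−x̄)² = 162.8333
r_3 = 39.9167 / 162.8333 = 0.245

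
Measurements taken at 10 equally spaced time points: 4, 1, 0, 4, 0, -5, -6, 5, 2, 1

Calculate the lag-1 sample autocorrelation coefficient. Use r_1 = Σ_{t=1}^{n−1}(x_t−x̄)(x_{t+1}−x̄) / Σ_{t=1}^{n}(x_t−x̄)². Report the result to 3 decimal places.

0.125

Mean x̄ = (4 + 1 + 0 + 4 + 0 − 5 − 6 + 5 + 2 + 1)/10 = 0.6000
Numerator Σ_{t=1}^{9}(x_t−x̄)(x_{t+1}−x̄) = 15.0400
Denominator Σ(x_t−x̄)² = 120.4000
r_1 = 15.0400 / 120.4000 = 0.125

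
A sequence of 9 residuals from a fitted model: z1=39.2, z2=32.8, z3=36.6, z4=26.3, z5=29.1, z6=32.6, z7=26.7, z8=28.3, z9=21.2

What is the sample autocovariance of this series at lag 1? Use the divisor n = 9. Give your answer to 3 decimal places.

3.551

Mean z̄ = (39.2 + 32.8 + 36.6 + 26.3 + 29.1 + 32.6 + 26.7 + 28.3 + 21.2)/9 = 30.3111
Σ_{t=1}^{8}(z_t−z̄)(z_{t+1}−z̄) = 31.9565
γ_1 = 31.9565 / 9 = 3.551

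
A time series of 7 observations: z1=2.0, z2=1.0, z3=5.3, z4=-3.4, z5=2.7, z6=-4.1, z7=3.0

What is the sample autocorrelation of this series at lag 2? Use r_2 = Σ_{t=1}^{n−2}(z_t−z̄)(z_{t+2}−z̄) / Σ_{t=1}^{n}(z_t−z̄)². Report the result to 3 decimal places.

Mean z̄ = (2.0 + 1.0 + 5.3 − 3.4 + 2.7 − 4.1 + 3.0)/7 = 0.9286
Numerator Σ_{t=1}^{5}(z_t−z̄)(z_{t+2}−z̄) = 37.5541
Denominator Σ(z_t−z̄)² = 71.7143
r_2 = 37.5541 / 71.7143 = 0.524

0.524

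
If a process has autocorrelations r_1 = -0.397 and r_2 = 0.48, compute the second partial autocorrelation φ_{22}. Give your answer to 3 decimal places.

φ_{22} = (r_2 − r_1²) / (1 − r_1²)
r_1² = (-0.397)² = 0.157609
Numerator = 0.48 − 0.1576 = 0.3224; denominator = 1 − 0.1576 = 0.8424
φ_{22} = 0.3224 / 0.8424 = 0.383

0.383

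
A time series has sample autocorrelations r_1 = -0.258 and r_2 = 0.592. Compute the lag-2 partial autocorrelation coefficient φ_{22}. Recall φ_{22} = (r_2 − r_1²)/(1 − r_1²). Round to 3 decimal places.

φ_{22} = (r_2 − r_1²) / (1 − r_1²)
r_1² = (-0.258)² = 0.066564
Numerator = 0.592 − 0.0666 = 0.5254; denominator = 1 − 0.0666 = 0.9334
φ_{22} = 0.5254 / 0.9334 = 0.563

0.563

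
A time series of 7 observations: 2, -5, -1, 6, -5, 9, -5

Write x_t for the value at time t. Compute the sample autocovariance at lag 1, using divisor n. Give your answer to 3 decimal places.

-18.799

Mean x̄ = (2 − 5 − 1 + 6 − 5 + 9 − 5)/7 = 0.1429
Deviations: 1.8571, -5.1429, -1.1429, 5.8571, -5.1429, 8.8571, -5.1429
Σ_{t=1}^{6}(x_t−x̄)(x_{t+1}−x̄) = -131.5918
γ_1 = -131.5918 / 7 = -18.799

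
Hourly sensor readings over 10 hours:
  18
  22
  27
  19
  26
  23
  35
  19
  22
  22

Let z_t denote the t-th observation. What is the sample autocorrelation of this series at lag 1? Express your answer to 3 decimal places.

Mean z̄ = (18 + 22 + 27 + 19 + 26 + 23 + 35 + 19 + 22 + 22)/10 = 23.3000
Numerator Σ_{t=1}^{9}(z_t−z̄)(z_{t+1}−z̄) = -72.7900
Denominator Σ(z_t−z̄)² = 228.1000
r_1 = -72.7900 / 228.1000 = -0.319

-0.319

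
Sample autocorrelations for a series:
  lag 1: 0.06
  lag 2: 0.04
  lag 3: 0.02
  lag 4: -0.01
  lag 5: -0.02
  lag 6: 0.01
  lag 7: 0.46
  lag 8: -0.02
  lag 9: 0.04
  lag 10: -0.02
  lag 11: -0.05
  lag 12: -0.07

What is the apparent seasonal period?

The largest autocorrelation is r_7 = 0.46; the remaining lags stay at or below 0.06.
The dominant spike at lag 7 indicates a seasonal period of 7.

7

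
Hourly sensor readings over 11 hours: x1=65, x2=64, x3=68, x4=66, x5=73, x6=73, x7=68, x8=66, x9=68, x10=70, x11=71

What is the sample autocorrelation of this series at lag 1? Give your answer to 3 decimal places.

0.332

Mean x̄ = (65 + 64 + 68 + 66 + 73 + 73 + 68 + 66 + 68 + 70 + 71)/11 = 68.3636
Numerator Σ_{t=1}^{10}(x_t−x̄)(x_{t+1}−x̄) = 31.4132
Denominator Σ(x_t−x̄)² = 94.5455
r_1 = 31.4132 / 94.5455 = 0.332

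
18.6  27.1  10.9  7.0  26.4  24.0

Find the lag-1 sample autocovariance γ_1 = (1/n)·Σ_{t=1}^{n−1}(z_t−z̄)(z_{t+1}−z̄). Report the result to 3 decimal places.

Mean z̄ = (18.6 + 27.1 + 10.9 + 7.0 + 26.4 + 24.0)/6 = 19.0000
Σ_{t=1}^{5}(z_t−z̄)(z_{t+1}−z̄) = -23.4500
γ_1 = -23.4500 / 6 = -3.908

-3.908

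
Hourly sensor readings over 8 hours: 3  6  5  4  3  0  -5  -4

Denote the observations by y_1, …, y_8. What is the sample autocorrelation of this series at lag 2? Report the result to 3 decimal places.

Mean ȳ = (3 + 6 + 5 + 4 + 3 + 0 − 5 − 4)/8 = 1.5000
Σ(y_t−ȳ)(y_{t+2}−ȳ) = (5.2500) + (11.2500) + (5.2500) + (-3.7500) + (-9.7500) + (8.2500) = 16.5000
Denominator Σ(y_t−ȳ)² = 118.0000
r_2 = 16.5000 / 118.0000 = 0.140

0.140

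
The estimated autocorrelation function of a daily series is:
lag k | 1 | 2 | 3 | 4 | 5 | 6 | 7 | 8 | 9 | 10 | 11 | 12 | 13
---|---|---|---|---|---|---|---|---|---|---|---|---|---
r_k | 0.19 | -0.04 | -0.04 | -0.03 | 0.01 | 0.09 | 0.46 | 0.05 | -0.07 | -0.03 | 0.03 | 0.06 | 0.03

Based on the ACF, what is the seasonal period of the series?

The largest autocorrelation is r_7 = 0.46; the remaining lags stay at or below 0.19.
The dominant spike at lag 7 indicates a seasonal period of 7.

7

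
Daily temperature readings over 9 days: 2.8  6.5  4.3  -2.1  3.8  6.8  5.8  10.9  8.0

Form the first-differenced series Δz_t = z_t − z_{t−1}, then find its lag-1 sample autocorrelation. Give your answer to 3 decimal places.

-0.298

First differences Δz: 3.7, -2.2, -6.4, 5.9, 3.0, -1.0, 5.1, -2.9
Mean of differences = 0.6500
Numerator Σ(Δz_t−Δz̄)(Δz_{t+1}−Δz̄) = -40.2925
Denominator Σ(Δz_t−Δz̄)² = 135.3400
r_1(Δz) = -40.2925 / 135.3400 = -0.298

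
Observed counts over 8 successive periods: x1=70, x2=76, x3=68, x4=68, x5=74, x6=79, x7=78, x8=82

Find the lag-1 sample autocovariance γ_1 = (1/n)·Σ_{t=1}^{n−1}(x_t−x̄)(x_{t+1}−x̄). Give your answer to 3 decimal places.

8.529

Mean x̄ = (70 + 76 + 68 + 68 + 74 + 79 + 78 + 82)/8 = 74.3750
Σ_{t=1}^{7}(x_t−x̄)(x_{t+1}−x̄) = 68.2344
γ_1 = 68.2344 / 8 = 8.529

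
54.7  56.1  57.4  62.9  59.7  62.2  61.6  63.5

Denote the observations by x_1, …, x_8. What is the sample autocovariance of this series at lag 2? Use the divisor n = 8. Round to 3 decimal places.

2.157

Mean x̄ = (54.7 + 56.1 + 57.4 + 62.9 + 59.7 + 62.2 + 61.6 + 63.5)/8 = 59.7625
Deviations: -5.0625, -3.6625, -2.3625, 3.1375, -0.0625, 2.4375, 1.8375, 3.7375
Σ_{t=1}^{6}(x_t−x̄)(x_{t+2}−x̄) = 17.2597
γ_2 = 17.2597 / 8 = 2.157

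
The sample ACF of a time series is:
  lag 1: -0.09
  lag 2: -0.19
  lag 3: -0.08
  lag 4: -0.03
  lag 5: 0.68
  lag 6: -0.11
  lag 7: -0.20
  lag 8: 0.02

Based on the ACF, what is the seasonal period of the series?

The largest autocorrelation is r_5 = 0.68; the remaining lags stay at or below 0.02.
The dominant spike at lag 5 indicates a seasonal period of 5.

5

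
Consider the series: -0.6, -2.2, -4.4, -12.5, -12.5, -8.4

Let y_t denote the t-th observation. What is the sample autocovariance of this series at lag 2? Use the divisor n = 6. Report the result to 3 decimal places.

-2.632

Mean ȳ = (-0.6 − 2.2 − 4.4 − 12.5 − 12.5 − 8.4)/6 = -6.7667
Σ_{t=1}^{4}(y_t−ȳ)(y_{t+2}−ȳ) = -15.7922
γ_2 = -15.7922 / 6 = -2.632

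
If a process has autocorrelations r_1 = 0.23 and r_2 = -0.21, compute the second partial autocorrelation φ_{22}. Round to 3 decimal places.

φ_{22} = (r_2 − r_1²) / (1 − r_1²)
r_1² = (0.23)² = 0.0529
Numerator = -0.21 − 0.0529 = -0.2629; denominator = 1 − 0.0529 = 0.9471
φ_{22} = -0.2629 / 0.9471 = -0.278

-0.278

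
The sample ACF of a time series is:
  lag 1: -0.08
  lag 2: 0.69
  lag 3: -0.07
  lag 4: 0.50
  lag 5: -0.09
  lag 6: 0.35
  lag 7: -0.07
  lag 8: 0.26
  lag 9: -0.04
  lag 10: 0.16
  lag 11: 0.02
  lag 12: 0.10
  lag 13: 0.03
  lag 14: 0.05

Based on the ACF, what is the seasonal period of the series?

The largest autocorrelation is r_2 = 0.69, with weaker echoes at lags 4 (0.50), 6 (0.35), 8 (0.26) and 10 (0.16); the remaining lags stay at or below 0.10.
The dominant spike at lag 2 indicates a seasonal period of 2.

2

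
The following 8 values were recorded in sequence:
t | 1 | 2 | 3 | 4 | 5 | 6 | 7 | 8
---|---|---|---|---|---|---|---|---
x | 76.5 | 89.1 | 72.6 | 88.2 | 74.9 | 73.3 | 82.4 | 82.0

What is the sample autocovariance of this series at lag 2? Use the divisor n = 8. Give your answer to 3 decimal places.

7.034

Mean x̄ = (76.5 + 89.1 + 72.6 + 88.2 + 74.9 + 73.3 + 82.4 + 82.0)/8 = 79.8750
Σ_{t=1}^{6}(x_t−x̄)(x_{t+2}−x̄) = 56.2738
γ_2 = 56.2738 / 8 = 7.034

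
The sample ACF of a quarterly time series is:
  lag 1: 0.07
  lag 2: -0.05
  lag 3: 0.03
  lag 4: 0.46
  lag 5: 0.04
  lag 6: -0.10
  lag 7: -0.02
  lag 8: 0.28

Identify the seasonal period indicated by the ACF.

The largest autocorrelation is r_4 = 0.46, with a weaker echo at lag 8 (0.28); the remaining lags stay at or below 0.07.
The dominant spike at lag 4 indicates a seasonal period of 4.

4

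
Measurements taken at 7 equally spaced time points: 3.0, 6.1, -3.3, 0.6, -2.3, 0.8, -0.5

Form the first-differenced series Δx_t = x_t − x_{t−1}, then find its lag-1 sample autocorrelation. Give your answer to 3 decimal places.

-0.715

First differences Δx: 3.1, -9.4, 3.9, -2.9, 3.1, -1.3
Mean of differences = -0.5833
Numerator Σ(Δx_t−Δx̄)(Δx_{t+1}−Δx̄) = -93.5619
Denominator Σ(Δx_t−Δx̄)² = 130.8483
r_1(Δx) = -93.5619 / 130.8483 = -0.715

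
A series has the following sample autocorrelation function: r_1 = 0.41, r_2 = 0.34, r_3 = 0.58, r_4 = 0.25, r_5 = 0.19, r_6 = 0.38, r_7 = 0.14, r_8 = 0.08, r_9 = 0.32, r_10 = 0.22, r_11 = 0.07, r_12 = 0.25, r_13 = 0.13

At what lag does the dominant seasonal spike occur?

3

The largest autocorrelation is r_3 = 0.58; the remaining lags stay at or below 0.41. The elevated value at lag 1 (0.41), dropping to 0.34 at lag 2, reflects decaying short-term dependence rather than seasonality.
The dominant spike at lag 3 indicates a seasonal period of 3.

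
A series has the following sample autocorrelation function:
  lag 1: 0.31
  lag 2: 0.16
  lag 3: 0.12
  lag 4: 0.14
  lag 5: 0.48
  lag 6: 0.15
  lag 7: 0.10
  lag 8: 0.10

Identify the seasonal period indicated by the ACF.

5

The largest autocorrelation is r_5 = 0.48; the remaining lags stay at or below 0.31. The elevated value at lag 1 (0.31), dropping to 0.16 at lag 2, reflects decaying short-term dependence rather than seasonality.
The dominant spike at lag 5 indicates a seasonal period of 5.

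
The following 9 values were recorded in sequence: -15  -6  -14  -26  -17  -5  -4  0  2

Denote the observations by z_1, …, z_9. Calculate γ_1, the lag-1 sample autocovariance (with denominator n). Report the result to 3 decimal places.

Mean z̄ = (-15 − 6 − 14 − 26 − 17 − 5 − 4 + 0 + 2)/9 = -9.4444
Σ_{t=1}^{8}(z_t−z̄)(z_{t+1}−z̄) = 315.8025
γ_1 = 315.8025 / 9 = 35.089

35.089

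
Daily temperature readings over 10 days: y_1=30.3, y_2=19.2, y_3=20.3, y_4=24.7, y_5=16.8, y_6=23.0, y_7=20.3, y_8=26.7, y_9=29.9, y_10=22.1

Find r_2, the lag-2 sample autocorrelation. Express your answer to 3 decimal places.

-0.069

Mean ȳ = (30.3 + 19.2 + 20.3 + 24.7 + 16.8 + 23.0 + 20.3 + 26.7 + 29.9 + 22.1)/10 = 23.3300
Numerator Σ_{t=1}^{8}(y_t−ȳ)(y_{t+2}−ȳ) = -12.8218
Denominator Σ(y_t−ȳ)² = 184.6610
r_2 = -12.8218 / 184.6610 = -0.069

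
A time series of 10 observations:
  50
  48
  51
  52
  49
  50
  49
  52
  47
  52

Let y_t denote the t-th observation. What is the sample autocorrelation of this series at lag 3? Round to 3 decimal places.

Mean ȳ = (50 + 48 + 51 + 52 + 49 + 50 + 49 + 52 + 47 + 52)/10 = 50.0000
Numerator Σ_{t=1}^{7}(y_t−ȳ)(y_{t+3}−ȳ) = -4.0000
Denominator Σ(y_t−ȳ)² = 28.0000
r_3 = -4.0000 / 28.0000 = -0.143

-0.143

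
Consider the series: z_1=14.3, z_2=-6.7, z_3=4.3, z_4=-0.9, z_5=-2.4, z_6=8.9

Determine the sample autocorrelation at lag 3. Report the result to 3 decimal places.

Mean z̄ = (14.3 − 6.7 + 4.3 − 0.9 − 2.4 + 8.9)/6 = 2.9167
Deviations from mean: 11.3833, -9.6167, 1.3833, -3.8167, -5.3167, 5.9833
Σ(z_t−z̄)(z_{t+3}−z̄) = (-43.4464) + (51.1286) + (8.2769) = 15.9592
Denominator Σ(z_t−z̄)² = 302.6083
r_3 = 15.9592 / 302.6083 = 0.053

0.053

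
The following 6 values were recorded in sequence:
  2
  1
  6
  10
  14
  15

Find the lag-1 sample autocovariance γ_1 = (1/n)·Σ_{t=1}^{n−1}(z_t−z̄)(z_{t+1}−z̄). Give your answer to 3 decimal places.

Mean z̄ = (2 + 1 + 6 + 10 + 14 + 15)/6 = 8.0000
Deviations: -6.0000, -7.0000, -2.0000, 2.0000, 6.0000, 7.0000
Σ_{t=1}^{5}(z_t−z̄)(z_{t+1}−z̄) = 106.0000
γ_1 = 106.0000 / 6 = 17.667

17.667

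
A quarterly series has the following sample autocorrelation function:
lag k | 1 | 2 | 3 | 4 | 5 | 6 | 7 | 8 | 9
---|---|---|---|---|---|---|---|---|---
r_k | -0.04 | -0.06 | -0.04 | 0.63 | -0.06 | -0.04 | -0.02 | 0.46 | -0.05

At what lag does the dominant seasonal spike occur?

4

The largest autocorrelation is r_4 = 0.63, with a weaker echo at lag 8 (0.46); the remaining lags stay at or below -0.02.
The dominant spike at lag 4 indicates a seasonal period of 4.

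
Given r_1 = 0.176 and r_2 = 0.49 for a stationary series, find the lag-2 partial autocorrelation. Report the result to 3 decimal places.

φ_{22} = (r_2 − r_1²) / (1 − r_1²)
r_1² = (0.176)² = 0.030976
Numerator = 0.49 − 0.0310 = 0.4590; denominator = 1 − 0.0310 = 0.9690
φ_{22} = 0.4590 / 0.9690 = 0.474

0.474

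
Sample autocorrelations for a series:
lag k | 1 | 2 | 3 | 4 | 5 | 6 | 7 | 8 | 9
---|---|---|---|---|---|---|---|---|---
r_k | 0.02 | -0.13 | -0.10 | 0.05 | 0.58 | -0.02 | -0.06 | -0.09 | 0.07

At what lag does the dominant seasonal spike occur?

5

The largest autocorrelation is r_5 = 0.58; the remaining lags stay at or below 0.07.
The dominant spike at lag 5 indicates a seasonal period of 5.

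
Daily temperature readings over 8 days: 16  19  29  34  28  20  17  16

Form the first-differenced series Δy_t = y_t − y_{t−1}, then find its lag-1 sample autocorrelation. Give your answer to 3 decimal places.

0.512

First differences Δy: 3, 10, 5, -6, -8, -3, -1
Mean of differences = 0.0000
Numerator Σ(Δy_t−Δȳ)(Δy_{t+1}−Δȳ) = 125.0000
Denominator Σ(Δy_t−Δȳ)² = 244.0000
r_1(Δy) = 125.0000 / 244.0000 = 0.512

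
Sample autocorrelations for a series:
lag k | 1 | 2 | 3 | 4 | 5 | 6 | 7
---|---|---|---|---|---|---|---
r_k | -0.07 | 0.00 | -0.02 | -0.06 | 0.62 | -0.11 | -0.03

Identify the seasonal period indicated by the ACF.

The largest autocorrelation is r_5 = 0.62; the remaining lags stay at or below 0.00.
The dominant spike at lag 5 indicates a seasonal period of 5.

5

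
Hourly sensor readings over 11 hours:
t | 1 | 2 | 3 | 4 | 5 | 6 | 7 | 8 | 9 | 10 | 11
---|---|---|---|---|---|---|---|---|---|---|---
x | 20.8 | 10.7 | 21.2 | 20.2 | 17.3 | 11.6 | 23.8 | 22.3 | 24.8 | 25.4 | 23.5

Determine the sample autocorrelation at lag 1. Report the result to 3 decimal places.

Mean x̄ = (20.8 + 10.7 + 21.2 + 20.2 + 17.3 + 11.6 + 23.8 + 22.3 + 24.8 + 25.4 + 23.5)/11 = 20.1455
Numerator Σ_{t=1}^{10}(x_t−x̄)(x_{t+1}−x̄) = 36.8316
Denominator Σ(x_t−x̄)² = 250.4073
r_1 = 36.8316 / 250.4073 = 0.147

0.147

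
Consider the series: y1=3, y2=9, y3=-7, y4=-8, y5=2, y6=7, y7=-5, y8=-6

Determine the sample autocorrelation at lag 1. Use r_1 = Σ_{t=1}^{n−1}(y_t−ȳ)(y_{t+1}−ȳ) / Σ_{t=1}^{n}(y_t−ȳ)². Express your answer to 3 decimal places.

Mean ȳ = (3 + 9 − 7 − 8 + 2 + 7 − 5 − 6)/8 = -0.6250
Deviations from mean: 3.6250, 9.6250, -6.3750, -7.3750, 2.6250, 7.6250, -4.3750, -5.3750
Numerator Σ_{t=1}^{7}(y_t−ȳ)(y_{t+1}−ȳ) = 11.3594
Denominator Σ(y_t−ȳ)² = 313.8750
r_1 = 11.3594 / 313.8750 = 0.036

0.036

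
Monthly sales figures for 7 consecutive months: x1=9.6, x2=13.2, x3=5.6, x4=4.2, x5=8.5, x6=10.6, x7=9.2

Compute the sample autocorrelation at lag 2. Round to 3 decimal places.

Mean x̄ = (9.6 + 13.2 + 5.6 + 4.2 + 8.5 + 10.6 + 9.2)/7 = 8.7000
Deviations from mean: 0.9000, 4.5000, -3.1000, -4.5000, -0.2000, 1.9000, 0.5000
Σ(x_t−x̄)(x_{t+2}−x̄) = (-2.7900) + (-20.2500) + (0.6200) + (-8.5500) + (-0.1000) = -31.0700
Denominator Σ(x_t−x̄)² = 54.8200
r_2 = -31.0700 / 54.8200 = -0.567

-0.567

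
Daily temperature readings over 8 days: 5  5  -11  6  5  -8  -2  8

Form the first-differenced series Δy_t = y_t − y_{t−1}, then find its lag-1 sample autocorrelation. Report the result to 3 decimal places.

First differences Δy: 0, -16, 17, -1, -13, 6, 10
Mean of differences = 0.4286
Numerator Σ(Δy_t−Δȳ)(Δy_{t+1}−Δȳ) = -291.1837
Denominator Σ(Δy_t−Δȳ)² = 849.7143
r_1(Δy) = -291.1837 / 849.7143 = -0.343

-0.343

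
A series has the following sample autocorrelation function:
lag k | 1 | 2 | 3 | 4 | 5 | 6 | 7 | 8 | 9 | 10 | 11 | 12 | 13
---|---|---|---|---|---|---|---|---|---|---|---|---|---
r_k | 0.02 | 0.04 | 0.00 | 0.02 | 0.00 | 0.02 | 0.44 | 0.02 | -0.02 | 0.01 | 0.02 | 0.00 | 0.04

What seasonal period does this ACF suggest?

The largest autocorrelation is r_7 = 0.44; the remaining lags stay at or below 0.04.
The dominant spike at lag 7 indicates a seasonal period of 7.

7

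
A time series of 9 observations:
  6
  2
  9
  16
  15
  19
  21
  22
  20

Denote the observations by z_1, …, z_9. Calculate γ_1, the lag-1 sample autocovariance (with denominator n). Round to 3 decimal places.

32.126

Mean z̄ = (6 + 2 + 9 + 16 + 15 + 19 + 21 + 22 + 20)/9 = 14.4444
Σ_{t=1}^{8}(z_t−z̄)(z_{t+1}−z̄) = 289.1358
γ_1 = 289.1358 / 9 = 32.126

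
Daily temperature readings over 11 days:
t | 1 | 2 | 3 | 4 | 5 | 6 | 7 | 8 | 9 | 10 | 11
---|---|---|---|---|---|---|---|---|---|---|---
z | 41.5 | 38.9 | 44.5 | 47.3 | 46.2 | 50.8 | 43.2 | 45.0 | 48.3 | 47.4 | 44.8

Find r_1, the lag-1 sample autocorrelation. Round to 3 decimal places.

Mean z̄ = (41.5 + 38.9 + 44.5 + 47.3 + 46.2 + 50.8 + 43.2 + 45.0 + 48.3 + 47.4 + 44.8)/11 = 45.2636
Numerator Σ_{t=1}^{10}(z_t−z̄)(z_{t+1}−z̄) = 28.1605
Denominator Σ(z_t−z̄)² = 109.2455
r_1 = 28.1605 / 109.2455 = 0.258

0.258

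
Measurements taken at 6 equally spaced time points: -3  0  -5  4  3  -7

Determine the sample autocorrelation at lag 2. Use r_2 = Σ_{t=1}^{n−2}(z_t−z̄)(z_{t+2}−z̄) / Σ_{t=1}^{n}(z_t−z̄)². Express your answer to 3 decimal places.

-0.338

Mean z̄ = (-3 + 0 − 5 + 4 + 3 − 7)/6 = -1.3333
Deviations from mean: -1.6667, 1.3333, -3.6667, 5.3333, 4.3333, -5.6667
Numerator Σ_{t=1}^{4}(z_t−z̄)(z_{t+2}−z̄) = -32.8889
Denominator Σ(z_t−z̄)² = 97.3333
r_2 = -32.8889 / 97.3333 = -0.338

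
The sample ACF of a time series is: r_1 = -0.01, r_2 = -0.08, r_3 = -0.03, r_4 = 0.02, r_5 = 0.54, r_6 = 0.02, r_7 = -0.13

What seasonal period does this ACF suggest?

5

The largest autocorrelation is r_5 = 0.54; the remaining lags stay at or below 0.02.
The dominant spike at lag 5 indicates a seasonal period of 5.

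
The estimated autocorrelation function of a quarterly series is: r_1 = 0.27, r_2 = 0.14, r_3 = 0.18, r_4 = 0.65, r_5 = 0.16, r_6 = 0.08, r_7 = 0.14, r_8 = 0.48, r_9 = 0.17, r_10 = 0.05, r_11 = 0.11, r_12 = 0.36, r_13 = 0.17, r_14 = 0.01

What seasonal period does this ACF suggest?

4

The largest autocorrelation is r_4 = 0.65, with weaker echoes at lags 8 (0.48) and 12 (0.36); the remaining lags stay at or below 0.27. The elevated value at lag 1 (0.27), dropping to 0.14 at lag 2, reflects decaying short-term dependence rather than seasonality.
The dominant spike at lag 4 indicates a seasonal period of 4.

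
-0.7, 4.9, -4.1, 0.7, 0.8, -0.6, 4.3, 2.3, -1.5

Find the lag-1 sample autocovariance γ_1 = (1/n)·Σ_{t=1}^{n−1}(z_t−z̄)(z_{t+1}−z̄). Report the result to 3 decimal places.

Mean z̄ = (-0.7 + 4.9 − 4.1 + 0.7 + 0.8 − 0.6 + 4.3 + 2.3 − 1.5)/9 = 0.6778
Σ_{t=1}^{8}(z_t−z̄)(z_{t+1}−z̄) = -28.5349
γ_1 = -28.5349 / 9 = -3.171

-3.171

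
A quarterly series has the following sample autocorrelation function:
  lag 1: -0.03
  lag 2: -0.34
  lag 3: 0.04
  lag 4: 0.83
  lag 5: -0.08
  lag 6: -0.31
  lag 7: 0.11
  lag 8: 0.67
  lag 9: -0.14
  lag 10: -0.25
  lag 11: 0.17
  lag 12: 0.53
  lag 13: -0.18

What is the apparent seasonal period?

The largest autocorrelation is r_4 = 0.83, with weaker echoes at lags 8 (0.67) and 12 (0.53); the remaining lags stay at or below 0.17.
The dominant spike at lag 4 indicates a seasonal period of 4.

4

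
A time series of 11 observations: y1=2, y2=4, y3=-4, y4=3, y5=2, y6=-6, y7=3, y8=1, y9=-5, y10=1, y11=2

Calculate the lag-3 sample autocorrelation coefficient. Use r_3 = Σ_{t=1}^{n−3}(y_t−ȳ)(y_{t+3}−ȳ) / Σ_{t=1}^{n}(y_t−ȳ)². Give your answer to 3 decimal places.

0.668

Mean ȳ = (2 + 4 − 4 + 3 + 2 − 6 + 3 + 1 − 5 + 1 + 2)/11 = 0.2727
Numerator Σ_{t=1}^{8}(y_t−ȳ)(y_{t+3}−ȳ) = 82.9587
Denominator Σ(y_t−ȳ)² = 124.1818
r_3 = 82.9587 / 124.1818 = 0.668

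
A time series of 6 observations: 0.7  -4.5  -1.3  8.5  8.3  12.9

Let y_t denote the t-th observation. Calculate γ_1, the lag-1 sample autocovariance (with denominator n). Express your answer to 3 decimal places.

Mean ȳ = (0.7 − 4.5 − 1.3 + 8.5 + 8.3 + 12.9)/6 = 4.1000
Σ_{t=1}^{5}(y_t−ȳ)(y_{t+1}−ȳ) = 107.3600
γ_1 = 107.3600 / 6 = 17.893

17.893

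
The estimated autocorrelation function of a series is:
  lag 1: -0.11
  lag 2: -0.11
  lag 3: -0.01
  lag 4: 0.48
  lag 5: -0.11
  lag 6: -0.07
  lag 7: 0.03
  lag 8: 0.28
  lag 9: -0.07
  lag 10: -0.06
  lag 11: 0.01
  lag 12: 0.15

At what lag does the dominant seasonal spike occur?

The largest autocorrelation is r_4 = 0.48, with weaker echoes at lags 8 (0.28) and 12 (0.15); the remaining lags stay at or below 0.03.
The dominant spike at lag 4 indicates a seasonal period of 4.

4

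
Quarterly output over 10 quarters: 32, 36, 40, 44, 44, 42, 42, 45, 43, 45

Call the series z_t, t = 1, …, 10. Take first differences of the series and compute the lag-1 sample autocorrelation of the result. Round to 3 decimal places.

0.195

First differences Δz: 4, 4, 4, 0, -2, 0, 3, -2, 2
Mean of differences = 1.4444
Numerator Σ(Δz_t−Δz̄)(Δz_{t+1}−Δz̄) = 9.8025
Denominator Σ(Δz_t−Δz̄)² = 50.2222
r_1(Δz) = 9.8025 / 50.2222 = 0.195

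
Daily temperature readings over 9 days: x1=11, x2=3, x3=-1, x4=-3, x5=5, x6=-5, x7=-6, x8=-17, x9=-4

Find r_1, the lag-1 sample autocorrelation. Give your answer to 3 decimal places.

Mean x̄ = (11 + 3 − 1 − 3 + 5 − 5 − 6 − 17 − 4)/9 = -1.8889
Numerator Σ_{t=1}^{8}(x_t−x̄)(x_{t+1}−x̄) = 144.0988
Denominator Σ(x_t−x̄)² = 498.8889
r_1 = 144.0988 / 498.8889 = 0.289

0.289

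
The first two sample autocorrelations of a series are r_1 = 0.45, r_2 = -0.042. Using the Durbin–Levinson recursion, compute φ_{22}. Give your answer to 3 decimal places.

φ_{22} = (r_2 − r_1²) / (1 − r_1²)
r_1² = (0.45)² = 0.2025
Numerator = -0.042 − 0.2025 = -0.2445; denominator = 1 − 0.2025 = 0.7975
φ_{22} = -0.2445 / 0.7975 = -0.307

-0.307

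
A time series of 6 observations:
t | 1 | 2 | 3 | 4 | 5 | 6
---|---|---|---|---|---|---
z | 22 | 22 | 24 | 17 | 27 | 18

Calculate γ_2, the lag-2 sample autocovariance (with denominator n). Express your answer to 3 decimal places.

Mean z̄ = (22 + 22 + 24 + 17 + 27 + 18)/6 = 21.6667
Σ_{t=1}^{4}(z_t−z̄)(z_{t+2}−z̄) = 28.7778
γ_2 = 28.7778 / 6 = 4.796

4.796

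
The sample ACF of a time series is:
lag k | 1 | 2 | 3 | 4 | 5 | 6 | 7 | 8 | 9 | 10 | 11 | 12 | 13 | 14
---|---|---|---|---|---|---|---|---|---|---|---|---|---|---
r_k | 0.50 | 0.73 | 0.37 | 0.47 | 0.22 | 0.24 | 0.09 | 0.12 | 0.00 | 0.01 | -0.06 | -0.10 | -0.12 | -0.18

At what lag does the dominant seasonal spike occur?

The largest autocorrelation is r_2 = 0.73; the remaining lags stay at or below 0.50.
The dominant spike at lag 2 indicates a seasonal period of 2.

2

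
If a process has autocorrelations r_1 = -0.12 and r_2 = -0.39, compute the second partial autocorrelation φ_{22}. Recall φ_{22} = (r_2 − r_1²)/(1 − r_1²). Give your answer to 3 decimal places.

-0.410

φ_{22} = (r_2 − r_1²) / (1 − r_1²)
r_1² = (-0.12)² = 0.0144
Numerator = -0.39 − 0.0144 = -0.4044; denominator = 1 − 0.0144 = 0.9856
φ_{22} = -0.4044 / 0.9856 = -0.410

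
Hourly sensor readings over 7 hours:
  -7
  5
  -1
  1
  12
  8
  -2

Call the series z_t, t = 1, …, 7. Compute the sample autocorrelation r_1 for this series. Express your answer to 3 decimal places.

-0.045

Mean z̄ = (-7 + 5 − 1 + 1 + 12 + 8 − 2)/7 = 2.2857
Deviations from mean: -9.2857, 2.7143, -3.2857, -1.2857, 9.7143, 5.7143, -4.2857
Σ(z_t−z̄)(z_{t+1}−z̄) = (-25.2041) + (-8.9184) + (4.2245) + (-12.4898) + (55.5102) + (-24.4898) = -11.3673
Denominator Σ(z_t−z̄)² = 251.4286
r_1 = -11.3673 / 251.4286 = -0.045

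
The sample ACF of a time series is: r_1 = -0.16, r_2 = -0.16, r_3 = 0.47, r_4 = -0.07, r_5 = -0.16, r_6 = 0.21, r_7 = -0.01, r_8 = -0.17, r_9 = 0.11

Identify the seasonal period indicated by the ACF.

3

The largest autocorrelation is r_3 = 0.47, with a weaker echo at lag 6 (0.21); the remaining lags stay at or below 0.11.
The dominant spike at lag 3 indicates a seasonal period of 3.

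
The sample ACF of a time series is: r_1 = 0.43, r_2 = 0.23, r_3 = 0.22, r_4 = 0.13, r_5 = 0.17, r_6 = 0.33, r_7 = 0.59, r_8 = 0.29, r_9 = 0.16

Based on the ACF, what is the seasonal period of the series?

The largest autocorrelation is r_7 = 0.59; the remaining lags stay at or below 0.43. The elevated value at lag 1 (0.43), dropping to 0.23 at lag 2, reflects decaying short-term dependence rather than seasonality.
The dominant spike at lag 7 indicates a seasonal period of 7.

7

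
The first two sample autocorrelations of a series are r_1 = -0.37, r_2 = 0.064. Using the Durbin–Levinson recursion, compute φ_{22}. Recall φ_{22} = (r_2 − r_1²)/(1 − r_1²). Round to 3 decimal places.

-0.084

φ_{22} = (r_2 − r_1²) / (1 − r_1²)
r_1² = (-0.37)² = 0.1369
Numerator = 0.064 − 0.1369 = -0.0729; denominator = 1 − 0.1369 = 0.8631
φ_{22} = -0.0729 / 0.8631 = -0.084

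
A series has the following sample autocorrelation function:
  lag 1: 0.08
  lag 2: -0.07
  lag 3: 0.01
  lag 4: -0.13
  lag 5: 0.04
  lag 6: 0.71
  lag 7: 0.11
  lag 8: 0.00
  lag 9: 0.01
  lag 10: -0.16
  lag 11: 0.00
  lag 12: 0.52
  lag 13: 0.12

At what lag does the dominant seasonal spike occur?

6

The largest autocorrelation is r_6 = 0.71, with a weaker echo at lag 12 (0.52); the remaining lags stay at or below 0.12.
The dominant spike at lag 6 indicates a seasonal period of 6.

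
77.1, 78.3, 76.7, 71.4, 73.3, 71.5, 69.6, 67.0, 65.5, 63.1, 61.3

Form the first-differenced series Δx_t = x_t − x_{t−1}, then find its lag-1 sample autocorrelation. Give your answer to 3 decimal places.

-0.373

First differences Δx: 1.2, -1.6, -5.3, 1.9, -1.8, -1.9, -2.6, -1.5, -2.4, -1.8
Mean of differences = -1.5800
Numerator Σ(Δx_t−Δx̄)(Δx_{t+1}−Δx̄) = -13.2624
Denominator Σ(Δx_t−Δx̄)² = 35.5960
r_1(Δx) = -13.2624 / 35.5960 = -0.373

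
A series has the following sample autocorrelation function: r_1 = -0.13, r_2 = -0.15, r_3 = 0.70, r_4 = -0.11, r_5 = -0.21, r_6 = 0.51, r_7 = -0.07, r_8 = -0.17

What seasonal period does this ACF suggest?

The largest autocorrelation is r_3 = 0.70, with a weaker echo at lag 6 (0.51); the remaining lags stay at or below -0.07.
The dominant spike at lag 3 indicates a seasonal period of 3.

3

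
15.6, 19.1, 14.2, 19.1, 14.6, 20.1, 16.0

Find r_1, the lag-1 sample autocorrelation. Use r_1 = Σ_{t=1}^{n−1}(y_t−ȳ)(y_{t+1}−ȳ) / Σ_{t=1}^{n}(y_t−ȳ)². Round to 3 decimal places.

Mean ȳ = (15.6 + 19.1 + 14.2 + 19.1 + 14.6 + 20.1 + 16.0)/7 = 16.9571
Deviations from mean: -1.3571, 2.1429, -2.7571, 2.1429, -2.3571, 3.1429, -0.9571
Numerator Σ_{t=1}^{6}(y_t−ȳ)(y_{t+1}−ȳ) = -30.1918
Denominator Σ(y_t−ȳ)² = 34.9771
r_1 = -30.1918 / 34.9771 = -0.863

-0.863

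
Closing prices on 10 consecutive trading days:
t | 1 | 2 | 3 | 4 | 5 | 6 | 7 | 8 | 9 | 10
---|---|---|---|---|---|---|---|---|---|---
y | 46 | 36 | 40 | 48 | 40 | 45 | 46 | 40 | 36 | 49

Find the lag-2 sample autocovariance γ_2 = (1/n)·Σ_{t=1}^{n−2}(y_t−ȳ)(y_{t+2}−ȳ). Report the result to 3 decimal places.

Mean ȳ = (46 + 36 + 40 + 48 + 40 + 45 + 46 + 40 + 36 + 49)/10 = 42.6000
Σ_{t=1}^{8}(y_t−ȳ)(y_{t+2}−ȳ) = -78.9200
γ_2 = -78.9200 / 10 = -7.892

-7.892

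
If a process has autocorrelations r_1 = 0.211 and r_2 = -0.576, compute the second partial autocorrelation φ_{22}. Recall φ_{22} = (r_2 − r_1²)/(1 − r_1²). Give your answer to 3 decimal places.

-0.649

φ_{22} = (r_2 − r_1²) / (1 − r_1²)
r_1² = (0.211)² = 0.044521
Numerator = -0.576 − 0.0445 = -0.6205; denominator = 1 − 0.0445 = 0.9555
φ_{22} = -0.6205 / 0.9555 = -0.649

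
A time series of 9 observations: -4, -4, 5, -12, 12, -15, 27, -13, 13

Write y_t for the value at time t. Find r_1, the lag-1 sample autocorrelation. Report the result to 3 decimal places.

-0.807

Mean ȳ = (-4 − 4 + 5 − 12 + 12 − 15 + 27 − 13 + 13)/9 = 1.0000
Numerator Σ_{t=1}^{8}(y_t−ȳ)(y_{t+1}−ȳ) = -1314.0000
Denominator Σ(y_t−ȳ)² = 1628.0000
r_1 = -1314.0000 / 1628.0000 = -0.807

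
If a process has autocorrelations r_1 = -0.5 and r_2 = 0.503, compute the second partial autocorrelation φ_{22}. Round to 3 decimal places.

0.337

φ_{22} = (r_2 − r_1²) / (1 − r_1²)
r_1² = (-0.5)² = 0.25
Numerator = 0.503 − 0.2500 = 0.2530; denominator = 1 − 0.2500 = 0.7500
φ_{22} = 0.2530 / 0.7500 = 0.337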